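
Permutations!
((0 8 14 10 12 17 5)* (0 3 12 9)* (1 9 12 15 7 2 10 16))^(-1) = ((0 8 14 16 1 9)(2 10 12 17 5 3 15 7))^(-1) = (0 9 1 16 14 8)(2 7 15 3 5 17 12 10)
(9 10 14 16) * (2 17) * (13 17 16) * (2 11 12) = (2 16 9 10 14 13 17 11 12) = [0, 1, 16, 3, 4, 5, 6, 7, 8, 10, 14, 12, 2, 17, 13, 15, 9, 11]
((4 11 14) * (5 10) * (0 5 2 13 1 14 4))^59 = (0 2 14 10 1 5 13)(4 11)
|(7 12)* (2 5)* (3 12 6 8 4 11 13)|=|(2 5)(3 12 7 6 8 4 11 13)|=8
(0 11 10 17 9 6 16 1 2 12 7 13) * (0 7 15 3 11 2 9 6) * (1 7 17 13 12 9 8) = (0 2 9)(1 8)(3 11 10 13 17 6 16 7 12 15) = [2, 8, 9, 11, 4, 5, 16, 12, 1, 0, 13, 10, 15, 17, 14, 3, 7, 6]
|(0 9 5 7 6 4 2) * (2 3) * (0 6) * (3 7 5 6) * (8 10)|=10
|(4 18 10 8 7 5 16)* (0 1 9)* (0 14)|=|(0 1 9 14)(4 18 10 8 7 5 16)|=28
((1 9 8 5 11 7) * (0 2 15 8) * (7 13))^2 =(0 15 5 13 1)(2 8 11 7 9)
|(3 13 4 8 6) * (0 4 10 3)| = |(0 4 8 6)(3 13 10)| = 12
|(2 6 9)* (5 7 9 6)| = 4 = |(2 5 7 9)|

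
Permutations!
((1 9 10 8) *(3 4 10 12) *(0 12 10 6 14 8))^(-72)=(0 9 8 6 3)(1 14 4 12 10)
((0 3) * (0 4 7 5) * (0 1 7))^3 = (7)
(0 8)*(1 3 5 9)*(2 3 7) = [8, 7, 3, 5, 4, 9, 6, 2, 0, 1] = (0 8)(1 7 2 3 5 9)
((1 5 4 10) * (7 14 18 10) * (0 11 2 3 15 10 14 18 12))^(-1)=(0 12 14 18 7 4 5 1 10 15 3 2 11)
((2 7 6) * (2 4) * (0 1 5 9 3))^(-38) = (0 5 3 1 9)(2 6)(4 7)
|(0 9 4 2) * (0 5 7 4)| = 4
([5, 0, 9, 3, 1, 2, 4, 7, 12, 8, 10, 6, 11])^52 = [2, 5, 8, 3, 0, 9, 1, 7, 11, 12, 10, 4, 6]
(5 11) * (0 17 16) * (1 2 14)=[17, 2, 14, 3, 4, 11, 6, 7, 8, 9, 10, 5, 12, 13, 1, 15, 0, 16]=(0 17 16)(1 2 14)(5 11)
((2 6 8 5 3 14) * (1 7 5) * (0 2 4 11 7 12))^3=(0 8)(1 2)(3 11)(4 5)(6 12)(7 14)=((0 2 6 8 1 12)(3 14 4 11 7 5))^3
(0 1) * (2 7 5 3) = (0 1)(2 7 5 3) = [1, 0, 7, 2, 4, 3, 6, 5]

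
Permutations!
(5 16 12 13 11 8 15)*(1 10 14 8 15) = (1 10 14 8)(5 16 12 13 11 15) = [0, 10, 2, 3, 4, 16, 6, 7, 1, 9, 14, 15, 13, 11, 8, 5, 12]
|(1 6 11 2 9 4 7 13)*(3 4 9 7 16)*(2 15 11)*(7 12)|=6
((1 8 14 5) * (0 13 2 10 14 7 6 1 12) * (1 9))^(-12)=(0 2 14 12 13 10 5)(1 6 8 9 7)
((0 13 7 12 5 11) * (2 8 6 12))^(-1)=((0 13 7 2 8 6 12 5 11))^(-1)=(0 11 5 12 6 8 2 7 13)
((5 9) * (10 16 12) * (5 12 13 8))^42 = ((5 9 12 10 16 13 8))^42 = (16)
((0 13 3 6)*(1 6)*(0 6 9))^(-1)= ((0 13 3 1 9))^(-1)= (0 9 1 3 13)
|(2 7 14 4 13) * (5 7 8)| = 7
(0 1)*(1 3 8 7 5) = (0 3 8 7 5 1) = [3, 0, 2, 8, 4, 1, 6, 5, 7]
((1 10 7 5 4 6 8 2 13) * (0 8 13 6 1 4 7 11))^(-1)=(0 11 10 1 4 13 6 2 8)(5 7)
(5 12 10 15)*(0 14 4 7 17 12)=(0 14 4 7 17 12 10 15 5)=[14, 1, 2, 3, 7, 0, 6, 17, 8, 9, 15, 11, 10, 13, 4, 5, 16, 12]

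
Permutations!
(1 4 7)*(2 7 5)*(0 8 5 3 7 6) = (0 8 5 2 6)(1 4 3 7) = [8, 4, 6, 7, 3, 2, 0, 1, 5]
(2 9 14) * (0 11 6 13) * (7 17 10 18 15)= [11, 1, 9, 3, 4, 5, 13, 17, 8, 14, 18, 6, 12, 0, 2, 7, 16, 10, 15]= (0 11 6 13)(2 9 14)(7 17 10 18 15)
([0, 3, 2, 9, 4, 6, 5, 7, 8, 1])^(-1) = (1 9 3)(5 6)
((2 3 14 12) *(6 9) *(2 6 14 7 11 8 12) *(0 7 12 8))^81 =((0 7 11)(2 3 12 6 9 14))^81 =(2 6)(3 9)(12 14)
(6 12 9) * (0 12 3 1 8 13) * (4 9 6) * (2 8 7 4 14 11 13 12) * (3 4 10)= (0 2 8 12 6 4 9 14 11 13)(1 7 10 3)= [2, 7, 8, 1, 9, 5, 4, 10, 12, 14, 3, 13, 6, 0, 11]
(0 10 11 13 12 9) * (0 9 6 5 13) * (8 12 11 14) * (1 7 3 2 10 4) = (0 4 1 7 3 2 10 14 8 12 6 5 13 11) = [4, 7, 10, 2, 1, 13, 5, 3, 12, 9, 14, 0, 6, 11, 8]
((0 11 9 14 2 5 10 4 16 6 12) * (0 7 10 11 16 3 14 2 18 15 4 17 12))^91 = ((0 16 6)(2 5 11 9)(3 14 18 15 4)(7 10 17 12))^91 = (0 16 6)(2 9 11 5)(3 14 18 15 4)(7 12 17 10)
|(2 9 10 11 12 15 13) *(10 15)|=|(2 9 15 13)(10 11 12)|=12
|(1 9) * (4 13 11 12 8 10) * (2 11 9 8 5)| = 12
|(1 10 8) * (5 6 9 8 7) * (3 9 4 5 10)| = 12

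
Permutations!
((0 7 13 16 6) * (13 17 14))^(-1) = ((0 7 17 14 13 16 6))^(-1) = (0 6 16 13 14 17 7)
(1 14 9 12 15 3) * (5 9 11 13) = (1 14 11 13 5 9 12 15 3) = [0, 14, 2, 1, 4, 9, 6, 7, 8, 12, 10, 13, 15, 5, 11, 3]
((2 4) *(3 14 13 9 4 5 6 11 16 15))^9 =(2 9 14 15 11 5 4 13 3 16 6)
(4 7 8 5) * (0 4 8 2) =[4, 1, 0, 3, 7, 8, 6, 2, 5] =(0 4 7 2)(5 8)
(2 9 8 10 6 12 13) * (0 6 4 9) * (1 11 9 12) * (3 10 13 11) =[6, 3, 0, 10, 12, 5, 1, 7, 13, 8, 4, 9, 11, 2] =(0 6 1 3 10 4 12 11 9 8 13 2)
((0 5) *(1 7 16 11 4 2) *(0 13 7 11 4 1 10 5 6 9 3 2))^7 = (0 13 3 4 5 9 16 10 6 7 2)(1 11)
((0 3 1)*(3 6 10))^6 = ((0 6 10 3 1))^6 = (0 6 10 3 1)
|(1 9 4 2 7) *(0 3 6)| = 15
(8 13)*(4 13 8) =(4 13) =[0, 1, 2, 3, 13, 5, 6, 7, 8, 9, 10, 11, 12, 4]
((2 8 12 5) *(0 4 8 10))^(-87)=(0 5 4 2 8 10 12)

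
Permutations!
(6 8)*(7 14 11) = (6 8)(7 14 11) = [0, 1, 2, 3, 4, 5, 8, 14, 6, 9, 10, 7, 12, 13, 11]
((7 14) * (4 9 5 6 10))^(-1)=((4 9 5 6 10)(7 14))^(-1)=(4 10 6 5 9)(7 14)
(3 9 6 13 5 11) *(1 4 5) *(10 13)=(1 4 5 11 3 9 6 10 13)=[0, 4, 2, 9, 5, 11, 10, 7, 8, 6, 13, 3, 12, 1]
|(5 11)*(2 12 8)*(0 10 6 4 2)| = 14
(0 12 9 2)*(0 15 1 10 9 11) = (0 12 11)(1 10 9 2 15) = [12, 10, 15, 3, 4, 5, 6, 7, 8, 2, 9, 0, 11, 13, 14, 1]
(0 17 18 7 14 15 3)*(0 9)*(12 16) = (0 17 18 7 14 15 3 9)(12 16) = [17, 1, 2, 9, 4, 5, 6, 14, 8, 0, 10, 11, 16, 13, 15, 3, 12, 18, 7]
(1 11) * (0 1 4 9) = [1, 11, 2, 3, 9, 5, 6, 7, 8, 0, 10, 4] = (0 1 11 4 9)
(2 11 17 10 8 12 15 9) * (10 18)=(2 11 17 18 10 8 12 15 9)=[0, 1, 11, 3, 4, 5, 6, 7, 12, 2, 8, 17, 15, 13, 14, 9, 16, 18, 10]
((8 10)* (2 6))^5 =((2 6)(8 10))^5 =(2 6)(8 10)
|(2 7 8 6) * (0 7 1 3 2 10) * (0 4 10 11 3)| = 8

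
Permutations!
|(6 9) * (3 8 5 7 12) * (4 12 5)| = 4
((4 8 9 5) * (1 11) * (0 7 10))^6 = (11)(4 9)(5 8) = ((0 7 10)(1 11)(4 8 9 5))^6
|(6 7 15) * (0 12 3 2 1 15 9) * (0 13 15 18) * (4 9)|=6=|(0 12 3 2 1 18)(4 9 13 15 6 7)|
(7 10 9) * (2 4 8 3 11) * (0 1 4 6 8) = [1, 4, 6, 11, 0, 5, 8, 10, 3, 7, 9, 2] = (0 1 4)(2 6 8 3 11)(7 10 9)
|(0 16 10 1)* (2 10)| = 5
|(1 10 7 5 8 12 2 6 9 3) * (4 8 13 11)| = |(1 10 7 5 13 11 4 8 12 2 6 9 3)| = 13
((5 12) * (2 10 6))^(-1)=(2 6 10)(5 12)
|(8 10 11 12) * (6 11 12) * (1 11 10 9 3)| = |(1 11 6 10 12 8 9 3)| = 8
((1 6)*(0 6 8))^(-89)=(0 8 1 6)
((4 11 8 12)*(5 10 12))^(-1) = (4 12 10 5 8 11)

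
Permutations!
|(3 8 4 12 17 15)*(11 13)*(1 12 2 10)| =18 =|(1 12 17 15 3 8 4 2 10)(11 13)|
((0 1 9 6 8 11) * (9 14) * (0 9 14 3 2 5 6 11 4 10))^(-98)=(14)(0 1 3 2 5 6 8 4 10)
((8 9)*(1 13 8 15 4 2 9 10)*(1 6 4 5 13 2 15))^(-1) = ((1 2 9)(4 15 5 13 8 10 6))^(-1) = (1 9 2)(4 6 10 8 13 5 15)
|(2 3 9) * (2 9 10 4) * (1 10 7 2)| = |(1 10 4)(2 3 7)| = 3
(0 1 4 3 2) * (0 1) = (1 4 3 2) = [0, 4, 1, 2, 3]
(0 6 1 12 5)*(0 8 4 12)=(0 6 1)(4 12 5 8)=[6, 0, 2, 3, 12, 8, 1, 7, 4, 9, 10, 11, 5]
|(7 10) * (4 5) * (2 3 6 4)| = |(2 3 6 4 5)(7 10)| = 10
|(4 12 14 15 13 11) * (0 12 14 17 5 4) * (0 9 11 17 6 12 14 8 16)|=18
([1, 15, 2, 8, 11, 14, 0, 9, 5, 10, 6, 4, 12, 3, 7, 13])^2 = [15, 13, 2, 5, 4, 7, 1, 10, 14, 6, 0, 11, 12, 8, 9, 3]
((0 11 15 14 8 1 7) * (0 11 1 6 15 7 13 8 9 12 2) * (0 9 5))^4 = (0 6)(1 15)(2 9 12)(5 8)(13 14)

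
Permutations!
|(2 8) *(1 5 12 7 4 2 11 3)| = 9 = |(1 5 12 7 4 2 8 11 3)|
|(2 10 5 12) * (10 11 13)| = 6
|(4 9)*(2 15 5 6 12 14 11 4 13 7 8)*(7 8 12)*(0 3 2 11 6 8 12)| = |(0 3 2 15 5 8 11 4 9 13 12 14 6 7)| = 14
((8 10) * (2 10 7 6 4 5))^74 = (2 6 10 4 8 5 7)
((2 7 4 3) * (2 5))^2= (2 4 5 7 3)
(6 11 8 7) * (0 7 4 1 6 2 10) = (0 7 2 10)(1 6 11 8 4) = [7, 6, 10, 3, 1, 5, 11, 2, 4, 9, 0, 8]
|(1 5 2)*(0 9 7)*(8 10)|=|(0 9 7)(1 5 2)(8 10)|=6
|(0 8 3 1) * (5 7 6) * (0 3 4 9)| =12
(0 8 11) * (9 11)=(0 8 9 11)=[8, 1, 2, 3, 4, 5, 6, 7, 9, 11, 10, 0]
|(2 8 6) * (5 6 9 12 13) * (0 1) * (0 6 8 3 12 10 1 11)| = |(0 11)(1 6 2 3 12 13 5 8 9 10)| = 10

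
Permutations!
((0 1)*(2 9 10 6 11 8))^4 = (2 11 10)(6 9 8)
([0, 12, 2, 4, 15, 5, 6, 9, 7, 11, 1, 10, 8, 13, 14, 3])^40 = [0, 11, 2, 4, 15, 5, 6, 12, 1, 8, 9, 7, 10, 13, 14, 3]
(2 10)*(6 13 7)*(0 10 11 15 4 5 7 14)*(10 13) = [13, 1, 11, 3, 5, 7, 10, 6, 8, 9, 2, 15, 12, 14, 0, 4] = (0 13 14)(2 11 15 4 5 7 6 10)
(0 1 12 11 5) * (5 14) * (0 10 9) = [1, 12, 2, 3, 4, 10, 6, 7, 8, 0, 9, 14, 11, 13, 5] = (0 1 12 11 14 5 10 9)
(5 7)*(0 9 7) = (0 9 7 5) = [9, 1, 2, 3, 4, 0, 6, 5, 8, 7]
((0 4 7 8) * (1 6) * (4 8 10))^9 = ((0 8)(1 6)(4 7 10))^9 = (10)(0 8)(1 6)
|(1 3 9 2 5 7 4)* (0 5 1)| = 4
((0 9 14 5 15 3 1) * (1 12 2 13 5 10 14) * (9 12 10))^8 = ((0 12 2 13 5 15 3 10 14 9 1))^8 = (0 14 15 2 1 10 5 12 9 3 13)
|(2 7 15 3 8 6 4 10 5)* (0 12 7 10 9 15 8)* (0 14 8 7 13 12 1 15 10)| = 12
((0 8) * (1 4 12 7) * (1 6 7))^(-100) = (1 12 4)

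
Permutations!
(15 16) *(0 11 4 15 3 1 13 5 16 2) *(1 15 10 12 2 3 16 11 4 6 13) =(16)(0 4 10 12 2)(3 15)(5 11 6 13) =[4, 1, 0, 15, 10, 11, 13, 7, 8, 9, 12, 6, 2, 5, 14, 3, 16]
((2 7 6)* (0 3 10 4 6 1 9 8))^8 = (0 9 7 6 10)(1 2 4 3 8)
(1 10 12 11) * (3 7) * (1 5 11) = (1 10 12)(3 7)(5 11) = [0, 10, 2, 7, 4, 11, 6, 3, 8, 9, 12, 5, 1]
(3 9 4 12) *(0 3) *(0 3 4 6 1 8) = [4, 8, 2, 9, 12, 5, 1, 7, 0, 6, 10, 11, 3] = (0 4 12 3 9 6 1 8)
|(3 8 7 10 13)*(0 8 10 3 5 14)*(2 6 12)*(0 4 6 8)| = |(2 8 7 3 10 13 5 14 4 6 12)| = 11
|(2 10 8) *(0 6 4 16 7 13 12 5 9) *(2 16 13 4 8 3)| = 30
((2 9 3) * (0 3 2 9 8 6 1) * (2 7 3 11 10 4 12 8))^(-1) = ((0 11 10 4 12 8 6 1)(3 9 7))^(-1) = (0 1 6 8 12 4 10 11)(3 7 9)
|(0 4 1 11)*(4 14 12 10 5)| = |(0 14 12 10 5 4 1 11)| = 8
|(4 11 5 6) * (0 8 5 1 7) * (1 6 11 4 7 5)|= 7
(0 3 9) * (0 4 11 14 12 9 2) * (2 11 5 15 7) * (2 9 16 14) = (0 3 11 2)(4 5 15 7 9)(12 16 14) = [3, 1, 0, 11, 5, 15, 6, 9, 8, 4, 10, 2, 16, 13, 12, 7, 14]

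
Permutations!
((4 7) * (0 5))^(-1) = ((0 5)(4 7))^(-1) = (0 5)(4 7)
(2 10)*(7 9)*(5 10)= (2 5 10)(7 9)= [0, 1, 5, 3, 4, 10, 6, 9, 8, 7, 2]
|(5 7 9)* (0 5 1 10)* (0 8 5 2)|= |(0 2)(1 10 8 5 7 9)|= 6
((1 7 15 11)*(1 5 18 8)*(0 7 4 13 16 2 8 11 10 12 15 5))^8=((0 7 5 18 11)(1 4 13 16 2 8)(10 12 15))^8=(0 18 7 11 5)(1 13 2)(4 16 8)(10 15 12)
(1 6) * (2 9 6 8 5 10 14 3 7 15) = (1 8 5 10 14 3 7 15 2 9 6) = [0, 8, 9, 7, 4, 10, 1, 15, 5, 6, 14, 11, 12, 13, 3, 2]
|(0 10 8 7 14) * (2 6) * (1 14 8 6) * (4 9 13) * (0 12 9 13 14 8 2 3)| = |(0 10 6 3)(1 8 7 2)(4 13)(9 14 12)| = 12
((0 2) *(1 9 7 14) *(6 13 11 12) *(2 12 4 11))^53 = ((0 12 6 13 2)(1 9 7 14)(4 11))^53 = (0 13 12 2 6)(1 9 7 14)(4 11)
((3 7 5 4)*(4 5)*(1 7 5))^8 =((1 7 4 3 5))^8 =(1 3 7 5 4)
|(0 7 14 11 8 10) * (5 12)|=|(0 7 14 11 8 10)(5 12)|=6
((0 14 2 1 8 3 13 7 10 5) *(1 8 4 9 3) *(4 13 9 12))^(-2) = (0 10 13 8 14 5 7 1 2)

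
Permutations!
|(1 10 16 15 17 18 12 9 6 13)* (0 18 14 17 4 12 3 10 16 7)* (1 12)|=|(0 18 3 10 7)(1 16 15 4)(6 13 12 9)(14 17)|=20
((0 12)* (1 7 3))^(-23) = (0 12)(1 7 3) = ((0 12)(1 7 3))^(-23)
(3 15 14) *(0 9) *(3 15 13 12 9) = [3, 1, 2, 13, 4, 5, 6, 7, 8, 0, 10, 11, 9, 12, 15, 14] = (0 3 13 12 9)(14 15)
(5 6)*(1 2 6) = (1 2 6 5) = [0, 2, 6, 3, 4, 1, 5]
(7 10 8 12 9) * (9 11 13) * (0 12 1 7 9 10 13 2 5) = (0 12 11 2 5)(1 7 13 10 8) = [12, 7, 5, 3, 4, 0, 6, 13, 1, 9, 8, 2, 11, 10]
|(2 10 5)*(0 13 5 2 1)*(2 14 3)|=|(0 13 5 1)(2 10 14 3)|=4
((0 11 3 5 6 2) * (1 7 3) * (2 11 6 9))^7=(0 9 3 1 6 2 5 7 11)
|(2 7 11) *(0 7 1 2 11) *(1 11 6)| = 4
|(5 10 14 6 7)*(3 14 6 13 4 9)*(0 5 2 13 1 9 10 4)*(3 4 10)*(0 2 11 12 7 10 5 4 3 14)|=6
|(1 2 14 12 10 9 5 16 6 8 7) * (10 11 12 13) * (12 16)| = 13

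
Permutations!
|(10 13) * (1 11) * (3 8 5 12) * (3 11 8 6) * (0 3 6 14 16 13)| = |(0 3 14 16 13 10)(1 8 5 12 11)| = 30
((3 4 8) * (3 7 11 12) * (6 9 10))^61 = ((3 4 8 7 11 12)(6 9 10))^61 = (3 4 8 7 11 12)(6 9 10)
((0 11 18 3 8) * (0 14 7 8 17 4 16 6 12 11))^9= (3 17 4 16 6 12 11 18)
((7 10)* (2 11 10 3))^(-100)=(11)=((2 11 10 7 3))^(-100)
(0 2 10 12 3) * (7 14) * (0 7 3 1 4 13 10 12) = [2, 4, 12, 7, 13, 5, 6, 14, 8, 9, 0, 11, 1, 10, 3] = (0 2 12 1 4 13 10)(3 7 14)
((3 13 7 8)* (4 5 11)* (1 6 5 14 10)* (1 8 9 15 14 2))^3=(1 11)(2 5)(3 9 10 13 15 8 7 14)(4 6)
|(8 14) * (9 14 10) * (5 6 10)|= |(5 6 10 9 14 8)|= 6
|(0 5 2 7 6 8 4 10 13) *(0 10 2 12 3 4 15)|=|(0 5 12 3 4 2 7 6 8 15)(10 13)|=10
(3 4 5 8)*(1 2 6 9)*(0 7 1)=(0 7 1 2 6 9)(3 4 5 8)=[7, 2, 6, 4, 5, 8, 9, 1, 3, 0]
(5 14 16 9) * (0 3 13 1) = (0 3 13 1)(5 14 16 9) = [3, 0, 2, 13, 4, 14, 6, 7, 8, 5, 10, 11, 12, 1, 16, 15, 9]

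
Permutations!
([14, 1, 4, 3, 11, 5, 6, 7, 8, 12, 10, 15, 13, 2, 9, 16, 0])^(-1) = [16, 1, 13, 3, 2, 5, 6, 7, 8, 14, 10, 4, 9, 12, 0, 11, 15]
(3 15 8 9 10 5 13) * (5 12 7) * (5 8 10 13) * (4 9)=(3 15 10 12 7 8 4 9 13)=[0, 1, 2, 15, 9, 5, 6, 8, 4, 13, 12, 11, 7, 3, 14, 10]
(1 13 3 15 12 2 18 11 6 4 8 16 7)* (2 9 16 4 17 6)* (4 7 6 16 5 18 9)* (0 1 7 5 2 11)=(0 1 13 3 15 12 4 8 5 18)(2 9)(6 17 16)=[1, 13, 9, 15, 8, 18, 17, 7, 5, 2, 10, 11, 4, 3, 14, 12, 6, 16, 0]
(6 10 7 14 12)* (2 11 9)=(2 11 9)(6 10 7 14 12)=[0, 1, 11, 3, 4, 5, 10, 14, 8, 2, 7, 9, 6, 13, 12]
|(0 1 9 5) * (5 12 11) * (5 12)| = |(0 1 9 5)(11 12)| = 4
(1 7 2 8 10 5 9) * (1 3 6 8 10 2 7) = (2 10 5 9 3 6 8) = [0, 1, 10, 6, 4, 9, 8, 7, 2, 3, 5]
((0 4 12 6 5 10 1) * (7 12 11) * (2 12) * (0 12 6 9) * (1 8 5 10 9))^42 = (12)(0 11 2 10 5)(4 7 6 8 9) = ((0 4 11 7 2 6 10 8 5 9)(1 12))^42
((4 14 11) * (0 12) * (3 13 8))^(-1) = (0 12)(3 8 13)(4 11 14)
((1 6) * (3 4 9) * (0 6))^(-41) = (0 6 1)(3 4 9)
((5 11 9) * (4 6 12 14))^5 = (4 6 12 14)(5 9 11)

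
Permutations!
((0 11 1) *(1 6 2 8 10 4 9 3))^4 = ((0 11 6 2 8 10 4 9 3 1))^4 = (0 8 3 6 4)(1 2 9 11 10)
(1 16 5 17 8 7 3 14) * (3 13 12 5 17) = [0, 16, 2, 14, 4, 3, 6, 13, 7, 9, 10, 11, 5, 12, 1, 15, 17, 8] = (1 16 17 8 7 13 12 5 3 14)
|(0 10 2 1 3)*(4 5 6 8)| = 20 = |(0 10 2 1 3)(4 5 6 8)|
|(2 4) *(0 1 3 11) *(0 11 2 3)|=|(11)(0 1)(2 4 3)|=6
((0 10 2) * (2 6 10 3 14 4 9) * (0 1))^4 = (0 9 3 2 14 1 4)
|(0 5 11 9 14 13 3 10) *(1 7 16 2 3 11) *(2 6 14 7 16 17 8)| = 15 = |(0 5 1 16 6 14 13 11 9 7 17 8 2 3 10)|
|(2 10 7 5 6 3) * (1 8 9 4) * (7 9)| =|(1 8 7 5 6 3 2 10 9 4)| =10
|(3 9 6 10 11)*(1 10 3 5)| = 12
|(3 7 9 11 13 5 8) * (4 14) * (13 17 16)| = |(3 7 9 11 17 16 13 5 8)(4 14)| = 18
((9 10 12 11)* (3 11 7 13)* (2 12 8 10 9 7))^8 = (13) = ((2 12)(3 11 7 13)(8 10))^8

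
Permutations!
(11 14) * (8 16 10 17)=(8 16 10 17)(11 14)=[0, 1, 2, 3, 4, 5, 6, 7, 16, 9, 17, 14, 12, 13, 11, 15, 10, 8]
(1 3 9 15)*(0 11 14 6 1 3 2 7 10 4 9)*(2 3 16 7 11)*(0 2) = (1 3 2 11 14 6)(4 9 15 16 7 10) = [0, 3, 11, 2, 9, 5, 1, 10, 8, 15, 4, 14, 12, 13, 6, 16, 7]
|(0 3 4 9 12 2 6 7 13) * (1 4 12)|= |(0 3 12 2 6 7 13)(1 4 9)|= 21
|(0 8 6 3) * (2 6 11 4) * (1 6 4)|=6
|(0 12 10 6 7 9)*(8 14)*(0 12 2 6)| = 14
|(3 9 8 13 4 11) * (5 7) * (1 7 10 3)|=10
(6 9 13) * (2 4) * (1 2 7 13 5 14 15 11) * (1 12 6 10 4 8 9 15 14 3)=(1 2 8 9 5 3)(4 7 13 10)(6 15 11 12)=[0, 2, 8, 1, 7, 3, 15, 13, 9, 5, 4, 12, 6, 10, 14, 11]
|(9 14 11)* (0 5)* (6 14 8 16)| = 6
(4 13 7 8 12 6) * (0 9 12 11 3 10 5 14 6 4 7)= (0 9 12 4 13)(3 10 5 14 6 7 8 11)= [9, 1, 2, 10, 13, 14, 7, 8, 11, 12, 5, 3, 4, 0, 6]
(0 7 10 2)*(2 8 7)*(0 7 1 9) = [2, 9, 7, 3, 4, 5, 6, 10, 1, 0, 8] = (0 2 7 10 8 1 9)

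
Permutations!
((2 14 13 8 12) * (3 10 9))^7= (2 13 12 14 8)(3 10 9)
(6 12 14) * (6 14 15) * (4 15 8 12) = [0, 1, 2, 3, 15, 5, 4, 7, 12, 9, 10, 11, 8, 13, 14, 6] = (4 15 6)(8 12)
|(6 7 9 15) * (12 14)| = 4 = |(6 7 9 15)(12 14)|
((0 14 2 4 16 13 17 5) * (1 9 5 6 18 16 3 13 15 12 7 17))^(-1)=((0 14 2 4 3 13 1 9 5)(6 18 16 15 12 7 17))^(-1)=(0 5 9 1 13 3 4 2 14)(6 17 7 12 15 16 18)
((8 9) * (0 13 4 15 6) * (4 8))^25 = (0 4 13 15 8 6 9)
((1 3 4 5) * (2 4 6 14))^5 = (1 4 14 3 5 2 6)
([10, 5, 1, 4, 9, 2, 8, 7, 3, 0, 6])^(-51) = [4, 1, 2, 6, 8, 5, 0, 7, 10, 3, 9]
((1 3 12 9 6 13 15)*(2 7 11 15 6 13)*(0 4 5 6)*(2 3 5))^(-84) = (0 5 4 6 2 3 7 12 11 9 15 13 1)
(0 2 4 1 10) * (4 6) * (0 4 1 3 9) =[2, 10, 6, 9, 3, 5, 1, 7, 8, 0, 4] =(0 2 6 1 10 4 3 9)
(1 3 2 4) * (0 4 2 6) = (0 4 1 3 6) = [4, 3, 2, 6, 1, 5, 0]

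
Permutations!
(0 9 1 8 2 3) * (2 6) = (0 9 1 8 6 2 3) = [9, 8, 3, 0, 4, 5, 2, 7, 6, 1]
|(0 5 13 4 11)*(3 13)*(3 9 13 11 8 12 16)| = 10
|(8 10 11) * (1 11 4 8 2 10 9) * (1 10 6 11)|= |(2 6 11)(4 8 9 10)|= 12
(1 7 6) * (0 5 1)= (0 5 1 7 6)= [5, 7, 2, 3, 4, 1, 0, 6]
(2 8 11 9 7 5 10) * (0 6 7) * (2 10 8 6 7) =(0 7 5 8 11 9)(2 6) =[7, 1, 6, 3, 4, 8, 2, 5, 11, 0, 10, 9]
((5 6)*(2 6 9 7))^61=(2 6 5 9 7)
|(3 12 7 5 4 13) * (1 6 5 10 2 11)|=11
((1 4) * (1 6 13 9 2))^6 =((1 4 6 13 9 2))^6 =(13)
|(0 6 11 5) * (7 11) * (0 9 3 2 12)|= 9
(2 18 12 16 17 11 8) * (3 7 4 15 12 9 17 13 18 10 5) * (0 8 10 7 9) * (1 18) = (0 8 2 7 4 15 12 16 13 1 18)(3 9 17 11 10 5) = [8, 18, 7, 9, 15, 3, 6, 4, 2, 17, 5, 10, 16, 1, 14, 12, 13, 11, 0]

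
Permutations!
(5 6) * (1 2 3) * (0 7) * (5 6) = (0 7)(1 2 3) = [7, 2, 3, 1, 4, 5, 6, 0]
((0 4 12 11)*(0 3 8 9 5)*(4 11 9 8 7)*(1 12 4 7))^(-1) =(0 5 9 12 1 3 11)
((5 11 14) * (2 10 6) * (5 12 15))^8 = (2 6 10)(5 12 11 15 14)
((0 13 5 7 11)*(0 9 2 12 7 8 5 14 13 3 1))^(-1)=((0 3 1)(2 12 7 11 9)(5 8)(13 14))^(-1)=(0 1 3)(2 9 11 7 12)(5 8)(13 14)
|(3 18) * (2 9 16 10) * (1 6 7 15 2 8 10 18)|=|(1 6 7 15 2 9 16 18 3)(8 10)|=18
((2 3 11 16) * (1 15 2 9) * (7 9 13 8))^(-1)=((1 15 2 3 11 16 13 8 7 9))^(-1)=(1 9 7 8 13 16 11 3 2 15)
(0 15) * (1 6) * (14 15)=(0 14 15)(1 6)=[14, 6, 2, 3, 4, 5, 1, 7, 8, 9, 10, 11, 12, 13, 15, 0]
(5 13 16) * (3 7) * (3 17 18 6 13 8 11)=(3 7 17 18 6 13 16 5 8 11)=[0, 1, 2, 7, 4, 8, 13, 17, 11, 9, 10, 3, 12, 16, 14, 15, 5, 18, 6]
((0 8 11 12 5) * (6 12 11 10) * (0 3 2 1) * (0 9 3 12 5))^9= (0 6)(1 9 3 2)(5 8)(10 12)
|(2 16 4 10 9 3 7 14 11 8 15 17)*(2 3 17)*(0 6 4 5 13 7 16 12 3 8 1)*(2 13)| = 65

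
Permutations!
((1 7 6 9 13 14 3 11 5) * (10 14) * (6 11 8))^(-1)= (1 5 11 7)(3 14 10 13 9 6 8)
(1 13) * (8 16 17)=(1 13)(8 16 17)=[0, 13, 2, 3, 4, 5, 6, 7, 16, 9, 10, 11, 12, 1, 14, 15, 17, 8]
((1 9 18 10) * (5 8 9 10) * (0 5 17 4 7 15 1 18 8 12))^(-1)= (0 12 5)(1 15 7 4 17 18 10)(8 9)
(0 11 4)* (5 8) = (0 11 4)(5 8) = [11, 1, 2, 3, 0, 8, 6, 7, 5, 9, 10, 4]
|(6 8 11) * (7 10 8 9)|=|(6 9 7 10 8 11)|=6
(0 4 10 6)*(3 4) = (0 3 4 10 6) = [3, 1, 2, 4, 10, 5, 0, 7, 8, 9, 6]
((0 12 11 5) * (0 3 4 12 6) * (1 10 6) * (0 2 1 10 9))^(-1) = (0 9 1 2 6 10)(3 5 11 12 4)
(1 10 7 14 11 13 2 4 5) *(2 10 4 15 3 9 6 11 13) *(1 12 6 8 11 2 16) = [0, 4, 15, 9, 5, 12, 2, 14, 11, 8, 7, 16, 6, 10, 13, 3, 1] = (1 4 5 12 6 2 15 3 9 8 11 16)(7 14 13 10)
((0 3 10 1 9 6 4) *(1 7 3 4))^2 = (1 6 9)(3 7 10)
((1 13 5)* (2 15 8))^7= ((1 13 5)(2 15 8))^7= (1 13 5)(2 15 8)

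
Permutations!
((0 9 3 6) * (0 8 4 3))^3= (0 9)(3 4 8 6)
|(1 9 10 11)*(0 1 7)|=6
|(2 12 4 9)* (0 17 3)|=12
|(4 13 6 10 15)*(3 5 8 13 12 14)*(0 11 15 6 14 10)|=35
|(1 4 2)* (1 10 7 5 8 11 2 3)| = 6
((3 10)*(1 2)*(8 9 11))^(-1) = (1 2)(3 10)(8 11 9)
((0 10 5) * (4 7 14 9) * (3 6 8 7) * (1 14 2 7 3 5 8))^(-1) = ((0 10 8 3 6 1 14 9 4 5)(2 7))^(-1) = (0 5 4 9 14 1 6 3 8 10)(2 7)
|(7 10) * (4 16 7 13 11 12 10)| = 12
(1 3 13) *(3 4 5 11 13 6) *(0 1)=[1, 4, 2, 6, 5, 11, 3, 7, 8, 9, 10, 13, 12, 0]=(0 1 4 5 11 13)(3 6)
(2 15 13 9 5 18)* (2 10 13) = (2 15)(5 18 10 13 9) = [0, 1, 15, 3, 4, 18, 6, 7, 8, 5, 13, 11, 12, 9, 14, 2, 16, 17, 10]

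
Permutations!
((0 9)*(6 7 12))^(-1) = (0 9)(6 12 7)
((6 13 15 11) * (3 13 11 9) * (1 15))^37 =(1 9 13 15 3)(6 11)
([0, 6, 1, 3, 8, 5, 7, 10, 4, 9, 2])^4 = (1 2 10 7 6)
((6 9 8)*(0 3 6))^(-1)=((0 3 6 9 8))^(-1)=(0 8 9 6 3)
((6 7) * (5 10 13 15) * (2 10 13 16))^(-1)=(2 16 10)(5 15 13)(6 7)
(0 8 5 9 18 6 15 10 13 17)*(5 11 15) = [8, 1, 2, 3, 4, 9, 5, 7, 11, 18, 13, 15, 12, 17, 14, 10, 16, 0, 6] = (0 8 11 15 10 13 17)(5 9 18 6)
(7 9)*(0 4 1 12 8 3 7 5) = (0 4 1 12 8 3 7 9 5) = [4, 12, 2, 7, 1, 0, 6, 9, 3, 5, 10, 11, 8]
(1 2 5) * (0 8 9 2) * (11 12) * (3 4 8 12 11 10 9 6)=(0 12 10 9 2 5 1)(3 4 8 6)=[12, 0, 5, 4, 8, 1, 3, 7, 6, 2, 9, 11, 10]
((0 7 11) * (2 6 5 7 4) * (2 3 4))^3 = ((0 2 6 5 7 11)(3 4))^3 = (0 5)(2 7)(3 4)(6 11)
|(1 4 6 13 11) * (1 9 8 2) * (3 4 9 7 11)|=4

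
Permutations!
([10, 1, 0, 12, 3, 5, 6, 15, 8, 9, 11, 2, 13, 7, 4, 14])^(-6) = (0 11)(2 10)(3 12 13 7 15 14 4)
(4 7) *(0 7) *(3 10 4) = (0 7 3 10 4) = [7, 1, 2, 10, 0, 5, 6, 3, 8, 9, 4]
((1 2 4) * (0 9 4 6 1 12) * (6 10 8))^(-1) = ((0 9 4 12)(1 2 10 8 6))^(-1) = (0 12 4 9)(1 6 8 10 2)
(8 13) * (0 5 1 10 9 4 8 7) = (0 5 1 10 9 4 8 13 7) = [5, 10, 2, 3, 8, 1, 6, 0, 13, 4, 9, 11, 12, 7]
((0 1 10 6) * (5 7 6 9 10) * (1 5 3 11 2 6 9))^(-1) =((0 5 7 9 10 1 3 11 2 6))^(-1) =(0 6 2 11 3 1 10 9 7 5)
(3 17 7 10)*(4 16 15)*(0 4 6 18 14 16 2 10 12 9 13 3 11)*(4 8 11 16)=(0 8 11)(2 10 16 15 6 18 14 4)(3 17 7 12 9 13)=[8, 1, 10, 17, 2, 5, 18, 12, 11, 13, 16, 0, 9, 3, 4, 6, 15, 7, 14]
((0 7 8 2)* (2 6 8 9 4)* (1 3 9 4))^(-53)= (0 2 4 7)(1 3 9)(6 8)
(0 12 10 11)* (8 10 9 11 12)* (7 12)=(0 8 10 7 12 9 11)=[8, 1, 2, 3, 4, 5, 6, 12, 10, 11, 7, 0, 9]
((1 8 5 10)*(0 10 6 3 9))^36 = ((0 10 1 8 5 6 3 9))^36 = (0 5)(1 3)(6 10)(8 9)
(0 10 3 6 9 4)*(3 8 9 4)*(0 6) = (0 10 8 9 3)(4 6) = [10, 1, 2, 0, 6, 5, 4, 7, 9, 3, 8]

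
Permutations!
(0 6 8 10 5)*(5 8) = [6, 1, 2, 3, 4, 0, 5, 7, 10, 9, 8] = (0 6 5)(8 10)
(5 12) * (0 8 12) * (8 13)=(0 13 8 12 5)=[13, 1, 2, 3, 4, 0, 6, 7, 12, 9, 10, 11, 5, 8]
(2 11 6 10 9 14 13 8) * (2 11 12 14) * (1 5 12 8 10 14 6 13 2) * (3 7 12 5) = [0, 3, 8, 7, 4, 5, 14, 12, 11, 1, 9, 13, 6, 10, 2] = (1 3 7 12 6 14 2 8 11 13 10 9)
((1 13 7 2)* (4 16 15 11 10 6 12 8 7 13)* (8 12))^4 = ((1 4 16 15 11 10 6 8 7 2))^4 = (1 11 7 16 6)(2 15 8 4 10)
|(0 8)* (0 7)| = |(0 8 7)| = 3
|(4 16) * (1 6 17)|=6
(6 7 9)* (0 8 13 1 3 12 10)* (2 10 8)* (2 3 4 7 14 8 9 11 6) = (0 3 12 9 2 10)(1 4 7 11 6 14 8 13) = [3, 4, 10, 12, 7, 5, 14, 11, 13, 2, 0, 6, 9, 1, 8]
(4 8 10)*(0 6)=[6, 1, 2, 3, 8, 5, 0, 7, 10, 9, 4]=(0 6)(4 8 10)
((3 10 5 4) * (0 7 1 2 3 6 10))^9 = (0 3 2 1 7)(4 6 10 5)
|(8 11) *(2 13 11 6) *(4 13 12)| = |(2 12 4 13 11 8 6)| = 7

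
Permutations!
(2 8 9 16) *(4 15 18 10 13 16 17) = (2 8 9 17 4 15 18 10 13 16) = [0, 1, 8, 3, 15, 5, 6, 7, 9, 17, 13, 11, 12, 16, 14, 18, 2, 4, 10]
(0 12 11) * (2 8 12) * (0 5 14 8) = [2, 1, 0, 3, 4, 14, 6, 7, 12, 9, 10, 5, 11, 13, 8] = (0 2)(5 14 8 12 11)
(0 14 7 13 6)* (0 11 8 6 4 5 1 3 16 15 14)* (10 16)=(1 3 10 16 15 14 7 13 4 5)(6 11 8)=[0, 3, 2, 10, 5, 1, 11, 13, 6, 9, 16, 8, 12, 4, 7, 14, 15]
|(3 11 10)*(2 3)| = |(2 3 11 10)| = 4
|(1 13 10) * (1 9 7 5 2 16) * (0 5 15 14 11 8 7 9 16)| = 60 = |(0 5 2)(1 13 10 16)(7 15 14 11 8)|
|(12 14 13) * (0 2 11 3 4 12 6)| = |(0 2 11 3 4 12 14 13 6)| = 9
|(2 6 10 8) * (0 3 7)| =12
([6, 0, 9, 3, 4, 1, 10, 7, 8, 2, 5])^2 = (0 10 1 6 5)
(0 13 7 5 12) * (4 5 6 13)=(0 4 5 12)(6 13 7)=[4, 1, 2, 3, 5, 12, 13, 6, 8, 9, 10, 11, 0, 7]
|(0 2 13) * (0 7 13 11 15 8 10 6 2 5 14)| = 6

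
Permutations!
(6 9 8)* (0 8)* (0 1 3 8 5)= (0 5)(1 3 8 6 9)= [5, 3, 2, 8, 4, 0, 9, 7, 6, 1]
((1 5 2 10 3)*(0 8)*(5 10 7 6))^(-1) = (0 8)(1 3 10)(2 5 6 7)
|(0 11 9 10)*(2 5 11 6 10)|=|(0 6 10)(2 5 11 9)|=12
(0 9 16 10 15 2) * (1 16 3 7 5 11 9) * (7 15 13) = [1, 16, 0, 15, 4, 11, 6, 5, 8, 3, 13, 9, 12, 7, 14, 2, 10] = (0 1 16 10 13 7 5 11 9 3 15 2)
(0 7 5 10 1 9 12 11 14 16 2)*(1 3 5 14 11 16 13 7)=(0 1 9 12 16 2)(3 5 10)(7 14 13)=[1, 9, 0, 5, 4, 10, 6, 14, 8, 12, 3, 11, 16, 7, 13, 15, 2]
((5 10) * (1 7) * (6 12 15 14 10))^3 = (1 7)(5 15)(6 14)(10 12)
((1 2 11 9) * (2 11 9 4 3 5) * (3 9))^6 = ((1 11 4 9)(2 3 5))^6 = (1 4)(9 11)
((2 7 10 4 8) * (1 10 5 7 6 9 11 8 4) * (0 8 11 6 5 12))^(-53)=(0 8 2 5 7 12)(1 10)(6 9)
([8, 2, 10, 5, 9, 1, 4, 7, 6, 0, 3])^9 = [9, 5, 1, 10, 6, 3, 8, 7, 0, 4, 2]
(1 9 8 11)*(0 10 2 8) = (0 10 2 8 11 1 9) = [10, 9, 8, 3, 4, 5, 6, 7, 11, 0, 2, 1]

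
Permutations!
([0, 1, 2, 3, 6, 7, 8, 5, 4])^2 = (4 8 6)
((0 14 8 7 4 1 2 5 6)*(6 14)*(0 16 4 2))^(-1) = (0 1 4 16 6)(2 7 8 14 5)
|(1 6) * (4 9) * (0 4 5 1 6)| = |(0 4 9 5 1)| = 5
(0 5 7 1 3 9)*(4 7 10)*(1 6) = (0 5 10 4 7 6 1 3 9) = [5, 3, 2, 9, 7, 10, 1, 6, 8, 0, 4]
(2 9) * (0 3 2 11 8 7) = (0 3 2 9 11 8 7) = [3, 1, 9, 2, 4, 5, 6, 0, 7, 11, 10, 8]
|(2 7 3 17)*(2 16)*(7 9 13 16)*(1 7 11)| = 20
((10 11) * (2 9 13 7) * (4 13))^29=(2 7 13 4 9)(10 11)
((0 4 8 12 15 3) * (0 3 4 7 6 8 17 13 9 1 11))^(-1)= ((0 7 6 8 12 15 4 17 13 9 1 11))^(-1)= (0 11 1 9 13 17 4 15 12 8 6 7)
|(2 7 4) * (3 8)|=|(2 7 4)(3 8)|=6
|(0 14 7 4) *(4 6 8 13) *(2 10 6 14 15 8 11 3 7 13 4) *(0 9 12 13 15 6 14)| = 45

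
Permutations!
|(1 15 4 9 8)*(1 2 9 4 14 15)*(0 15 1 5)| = |(0 15 14 1 5)(2 9 8)| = 15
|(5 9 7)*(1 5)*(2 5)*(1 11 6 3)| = 8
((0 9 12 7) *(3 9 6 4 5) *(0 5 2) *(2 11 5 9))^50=((0 6 4 11 5 3 2)(7 9 12))^50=(0 6 4 11 5 3 2)(7 12 9)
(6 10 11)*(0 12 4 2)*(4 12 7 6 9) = (12)(0 7 6 10 11 9 4 2) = [7, 1, 0, 3, 2, 5, 10, 6, 8, 4, 11, 9, 12]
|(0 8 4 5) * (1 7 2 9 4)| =8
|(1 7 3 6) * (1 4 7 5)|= 4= |(1 5)(3 6 4 7)|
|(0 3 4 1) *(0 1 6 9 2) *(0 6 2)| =6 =|(0 3 4 2 6 9)|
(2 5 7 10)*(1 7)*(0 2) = (0 2 5 1 7 10) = [2, 7, 5, 3, 4, 1, 6, 10, 8, 9, 0]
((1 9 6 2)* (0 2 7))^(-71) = ((0 2 1 9 6 7))^(-71) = (0 2 1 9 6 7)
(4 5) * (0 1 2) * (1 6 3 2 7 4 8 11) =(0 6 3 2)(1 7 4 5 8 11) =[6, 7, 0, 2, 5, 8, 3, 4, 11, 9, 10, 1]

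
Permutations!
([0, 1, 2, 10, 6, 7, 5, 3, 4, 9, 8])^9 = [0, 1, 2, 8, 5, 3, 7, 10, 6, 9, 4]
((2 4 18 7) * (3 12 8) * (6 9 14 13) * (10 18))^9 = (2 7 18 10 4)(6 9 14 13)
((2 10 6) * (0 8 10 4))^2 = ((0 8 10 6 2 4))^2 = (0 10 2)(4 8 6)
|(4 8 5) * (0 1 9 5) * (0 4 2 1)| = 4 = |(1 9 5 2)(4 8)|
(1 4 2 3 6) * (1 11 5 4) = (2 3 6 11 5 4) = [0, 1, 3, 6, 2, 4, 11, 7, 8, 9, 10, 5]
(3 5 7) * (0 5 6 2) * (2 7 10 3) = [5, 1, 0, 6, 4, 10, 7, 2, 8, 9, 3] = (0 5 10 3 6 7 2)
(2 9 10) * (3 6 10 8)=(2 9 8 3 6 10)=[0, 1, 9, 6, 4, 5, 10, 7, 3, 8, 2]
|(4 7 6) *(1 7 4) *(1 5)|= 4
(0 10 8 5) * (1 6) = (0 10 8 5)(1 6) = [10, 6, 2, 3, 4, 0, 1, 7, 5, 9, 8]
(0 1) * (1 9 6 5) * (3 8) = [9, 0, 2, 8, 4, 1, 5, 7, 3, 6] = (0 9 6 5 1)(3 8)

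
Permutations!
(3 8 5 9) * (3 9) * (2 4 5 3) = (9)(2 4 5)(3 8) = [0, 1, 4, 8, 5, 2, 6, 7, 3, 9]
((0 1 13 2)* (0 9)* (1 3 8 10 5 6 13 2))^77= (0 1 5 3 2 6 8 9 13 10)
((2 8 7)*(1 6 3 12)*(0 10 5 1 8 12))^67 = ((0 10 5 1 6 3)(2 12 8 7))^67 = (0 10 5 1 6 3)(2 7 8 12)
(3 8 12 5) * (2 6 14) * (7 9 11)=[0, 1, 6, 8, 4, 3, 14, 9, 12, 11, 10, 7, 5, 13, 2]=(2 6 14)(3 8 12 5)(7 9 11)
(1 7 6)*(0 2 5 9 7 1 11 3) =[2, 1, 5, 0, 4, 9, 11, 6, 8, 7, 10, 3] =(0 2 5 9 7 6 11 3)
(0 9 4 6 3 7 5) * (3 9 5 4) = (0 5)(3 7 4 6 9) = [5, 1, 2, 7, 6, 0, 9, 4, 8, 3]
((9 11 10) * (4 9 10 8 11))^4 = ((4 9)(8 11))^4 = (11)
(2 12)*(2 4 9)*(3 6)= [0, 1, 12, 6, 9, 5, 3, 7, 8, 2, 10, 11, 4]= (2 12 4 9)(3 6)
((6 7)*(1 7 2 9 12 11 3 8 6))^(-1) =((1 7)(2 9 12 11 3 8 6))^(-1) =(1 7)(2 6 8 3 11 12 9)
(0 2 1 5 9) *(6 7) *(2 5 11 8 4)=[5, 11, 1, 3, 2, 9, 7, 6, 4, 0, 10, 8]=(0 5 9)(1 11 8 4 2)(6 7)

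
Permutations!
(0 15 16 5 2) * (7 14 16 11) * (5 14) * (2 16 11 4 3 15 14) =(0 14 11 7 5 16 2)(3 15 4) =[14, 1, 0, 15, 3, 16, 6, 5, 8, 9, 10, 7, 12, 13, 11, 4, 2]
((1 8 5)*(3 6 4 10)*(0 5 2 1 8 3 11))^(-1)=((0 5 8 2 1 3 6 4 10 11))^(-1)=(0 11 10 4 6 3 1 2 8 5)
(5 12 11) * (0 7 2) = (0 7 2)(5 12 11) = [7, 1, 0, 3, 4, 12, 6, 2, 8, 9, 10, 5, 11]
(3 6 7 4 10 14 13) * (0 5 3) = (0 5 3 6 7 4 10 14 13) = [5, 1, 2, 6, 10, 3, 7, 4, 8, 9, 14, 11, 12, 0, 13]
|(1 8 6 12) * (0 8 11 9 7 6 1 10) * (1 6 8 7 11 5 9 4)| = |(0 7 8 6 12 10)(1 5 9 11 4)| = 30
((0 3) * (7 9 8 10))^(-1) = (0 3)(7 10 8 9)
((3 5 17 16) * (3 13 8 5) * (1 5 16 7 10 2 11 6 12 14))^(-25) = (1 2)(5 11)(6 17)(7 12)(8 13 16)(10 14) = ((1 5 17 7 10 2 11 6 12 14)(8 16 13))^(-25)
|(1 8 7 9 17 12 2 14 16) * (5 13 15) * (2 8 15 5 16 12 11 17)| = 6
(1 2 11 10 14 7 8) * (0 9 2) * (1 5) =[9, 0, 11, 3, 4, 1, 6, 8, 5, 2, 14, 10, 12, 13, 7] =(0 9 2 11 10 14 7 8 5 1)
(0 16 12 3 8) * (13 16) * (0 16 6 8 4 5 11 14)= [13, 1, 2, 4, 5, 11, 8, 7, 16, 9, 10, 14, 3, 6, 0, 15, 12]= (0 13 6 8 16 12 3 4 5 11 14)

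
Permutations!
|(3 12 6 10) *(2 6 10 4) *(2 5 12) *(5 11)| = 8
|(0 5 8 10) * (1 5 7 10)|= |(0 7 10)(1 5 8)|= 3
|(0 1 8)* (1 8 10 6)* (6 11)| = 4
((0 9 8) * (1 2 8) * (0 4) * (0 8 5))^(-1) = ((0 9 1 2 5)(4 8))^(-1) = (0 5 2 1 9)(4 8)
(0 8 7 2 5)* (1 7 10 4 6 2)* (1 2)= (0 8 10 4 6 1 7 2 5)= [8, 7, 5, 3, 6, 0, 1, 2, 10, 9, 4]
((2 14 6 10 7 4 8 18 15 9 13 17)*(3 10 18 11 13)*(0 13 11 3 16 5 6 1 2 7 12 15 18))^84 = (18)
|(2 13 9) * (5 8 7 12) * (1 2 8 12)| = 6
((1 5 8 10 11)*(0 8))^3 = (0 11)(1 8)(5 10) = ((0 8 10 11 1 5))^3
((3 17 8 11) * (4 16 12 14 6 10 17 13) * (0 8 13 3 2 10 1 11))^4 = ((0 8)(1 11 2 10 17 13 4 16 12 14 6))^4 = (1 17 12 11 13 14 2 4 6 10 16)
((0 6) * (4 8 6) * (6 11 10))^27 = (0 11)(4 10)(6 8)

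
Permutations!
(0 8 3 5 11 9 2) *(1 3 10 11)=(0 8 10 11 9 2)(1 3 5)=[8, 3, 0, 5, 4, 1, 6, 7, 10, 2, 11, 9]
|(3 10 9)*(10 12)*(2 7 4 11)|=|(2 7 4 11)(3 12 10 9)|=4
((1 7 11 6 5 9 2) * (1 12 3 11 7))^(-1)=(2 9 5 6 11 3 12)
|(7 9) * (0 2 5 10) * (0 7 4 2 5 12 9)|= |(0 5 10 7)(2 12 9 4)|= 4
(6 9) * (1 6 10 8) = (1 6 9 10 8) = [0, 6, 2, 3, 4, 5, 9, 7, 1, 10, 8]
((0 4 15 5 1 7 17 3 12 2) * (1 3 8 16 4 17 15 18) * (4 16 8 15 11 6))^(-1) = ((0 17 15 5 3 12 2)(1 7 11 6 4 18))^(-1) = (0 2 12 3 5 15 17)(1 18 4 6 11 7)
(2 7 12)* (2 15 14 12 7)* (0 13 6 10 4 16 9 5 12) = (0 13 6 10 4 16 9 5 12 15 14) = [13, 1, 2, 3, 16, 12, 10, 7, 8, 5, 4, 11, 15, 6, 0, 14, 9]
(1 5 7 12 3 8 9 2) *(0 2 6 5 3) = (0 2 1 3 8 9 6 5 7 12) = [2, 3, 1, 8, 4, 7, 5, 12, 9, 6, 10, 11, 0]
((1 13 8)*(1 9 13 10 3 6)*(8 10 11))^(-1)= (1 6 3 10 13 9 8 11)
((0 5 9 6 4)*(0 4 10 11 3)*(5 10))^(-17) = ((0 10 11 3)(5 9 6))^(-17) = (0 3 11 10)(5 9 6)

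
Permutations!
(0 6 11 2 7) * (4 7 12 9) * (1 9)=(0 6 11 2 12 1 9 4 7)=[6, 9, 12, 3, 7, 5, 11, 0, 8, 4, 10, 2, 1]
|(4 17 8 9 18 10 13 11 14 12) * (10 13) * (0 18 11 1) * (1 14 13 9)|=|(0 18 9 11 13 14 12 4 17 8 1)|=11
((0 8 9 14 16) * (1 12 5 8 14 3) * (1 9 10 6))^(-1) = (0 16 14)(1 6 10 8 5 12)(3 9)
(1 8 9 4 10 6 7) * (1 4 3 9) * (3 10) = (1 8)(3 9 10 6 7 4) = [0, 8, 2, 9, 3, 5, 7, 4, 1, 10, 6]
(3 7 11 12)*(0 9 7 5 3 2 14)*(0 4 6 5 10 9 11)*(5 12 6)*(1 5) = (0 11 6 12 2 14 4 1 5 3 10 9 7) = [11, 5, 14, 10, 1, 3, 12, 0, 8, 7, 9, 6, 2, 13, 4]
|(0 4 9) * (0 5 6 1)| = 6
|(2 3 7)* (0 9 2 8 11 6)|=8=|(0 9 2 3 7 8 11 6)|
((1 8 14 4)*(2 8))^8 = (1 14 2 4 8)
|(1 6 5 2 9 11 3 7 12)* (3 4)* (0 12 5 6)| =21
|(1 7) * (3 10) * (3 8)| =6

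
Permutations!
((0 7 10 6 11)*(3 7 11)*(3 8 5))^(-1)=((0 11)(3 7 10 6 8 5))^(-1)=(0 11)(3 5 8 6 10 7)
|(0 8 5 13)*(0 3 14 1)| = |(0 8 5 13 3 14 1)| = 7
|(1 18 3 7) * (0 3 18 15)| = 5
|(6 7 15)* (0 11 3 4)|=12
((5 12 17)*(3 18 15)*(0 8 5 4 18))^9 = (18)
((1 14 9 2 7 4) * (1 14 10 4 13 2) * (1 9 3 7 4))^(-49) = (1 10)(2 13 7 3 14 4)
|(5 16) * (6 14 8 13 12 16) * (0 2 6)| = |(0 2 6 14 8 13 12 16 5)| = 9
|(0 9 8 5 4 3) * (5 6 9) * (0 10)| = 15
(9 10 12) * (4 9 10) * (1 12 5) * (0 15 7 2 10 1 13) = [15, 12, 10, 3, 9, 13, 6, 2, 8, 4, 5, 11, 1, 0, 14, 7] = (0 15 7 2 10 5 13)(1 12)(4 9)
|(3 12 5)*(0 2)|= 6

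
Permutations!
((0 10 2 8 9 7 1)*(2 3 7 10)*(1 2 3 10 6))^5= (10)(0 9 7 1 8 3 6 2)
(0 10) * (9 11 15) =(0 10)(9 11 15) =[10, 1, 2, 3, 4, 5, 6, 7, 8, 11, 0, 15, 12, 13, 14, 9]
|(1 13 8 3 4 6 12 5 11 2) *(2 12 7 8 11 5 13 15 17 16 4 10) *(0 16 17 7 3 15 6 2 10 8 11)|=13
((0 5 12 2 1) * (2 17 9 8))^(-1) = (0 1 2 8 9 17 12 5)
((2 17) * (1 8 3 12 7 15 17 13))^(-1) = ((1 8 3 12 7 15 17 2 13))^(-1) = (1 13 2 17 15 7 12 3 8)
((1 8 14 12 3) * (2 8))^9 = ((1 2 8 14 12 3))^9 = (1 14)(2 12)(3 8)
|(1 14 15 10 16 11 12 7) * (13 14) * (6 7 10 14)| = |(1 13 6 7)(10 16 11 12)(14 15)| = 4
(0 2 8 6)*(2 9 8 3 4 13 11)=(0 9 8 6)(2 3 4 13 11)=[9, 1, 3, 4, 13, 5, 0, 7, 6, 8, 10, 2, 12, 11]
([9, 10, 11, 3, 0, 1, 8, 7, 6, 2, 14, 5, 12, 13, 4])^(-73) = [4, 5, 9, 3, 14, 11, 8, 7, 6, 0, 1, 2, 12, 13, 10]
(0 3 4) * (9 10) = [3, 1, 2, 4, 0, 5, 6, 7, 8, 10, 9] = (0 3 4)(9 10)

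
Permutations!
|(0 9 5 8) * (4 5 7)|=6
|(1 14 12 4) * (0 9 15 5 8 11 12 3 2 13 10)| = 14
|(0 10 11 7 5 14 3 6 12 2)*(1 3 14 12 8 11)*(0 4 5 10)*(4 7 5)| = 10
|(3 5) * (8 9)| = |(3 5)(8 9)| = 2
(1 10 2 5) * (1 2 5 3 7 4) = [0, 10, 3, 7, 1, 2, 6, 4, 8, 9, 5] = (1 10 5 2 3 7 4)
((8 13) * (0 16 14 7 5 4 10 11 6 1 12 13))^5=((0 16 14 7 5 4 10 11 6 1 12 13 8))^5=(0 4 12 14 11 8 5 1 16 10 13 7 6)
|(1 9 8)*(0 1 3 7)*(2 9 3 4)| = 4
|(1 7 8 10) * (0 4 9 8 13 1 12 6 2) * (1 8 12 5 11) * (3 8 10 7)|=24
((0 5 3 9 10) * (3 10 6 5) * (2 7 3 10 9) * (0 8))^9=(10)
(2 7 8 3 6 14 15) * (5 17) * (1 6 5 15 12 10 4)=(1 6 14 12 10 4)(2 7 8 3 5 17 15)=[0, 6, 7, 5, 1, 17, 14, 8, 3, 9, 4, 11, 10, 13, 12, 2, 16, 15]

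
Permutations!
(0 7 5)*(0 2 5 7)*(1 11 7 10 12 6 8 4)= [0, 11, 5, 3, 1, 2, 8, 10, 4, 9, 12, 7, 6]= (1 11 7 10 12 6 8 4)(2 5)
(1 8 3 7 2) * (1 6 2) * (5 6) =[0, 8, 5, 7, 4, 6, 2, 1, 3] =(1 8 3 7)(2 5 6)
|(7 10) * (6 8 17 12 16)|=|(6 8 17 12 16)(7 10)|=10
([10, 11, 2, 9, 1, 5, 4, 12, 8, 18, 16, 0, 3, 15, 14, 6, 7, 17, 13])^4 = [12, 16, 2, 15, 10, 5, 0, 18, 8, 6, 3, 7, 13, 1, 14, 11, 9, 17, 4]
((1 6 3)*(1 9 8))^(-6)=((1 6 3 9 8))^(-6)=(1 8 9 3 6)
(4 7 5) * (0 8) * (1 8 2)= (0 2 1 8)(4 7 5)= [2, 8, 1, 3, 7, 4, 6, 5, 0]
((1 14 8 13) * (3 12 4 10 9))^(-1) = ((1 14 8 13)(3 12 4 10 9))^(-1) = (1 13 8 14)(3 9 10 4 12)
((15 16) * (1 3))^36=((1 3)(15 16))^36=(16)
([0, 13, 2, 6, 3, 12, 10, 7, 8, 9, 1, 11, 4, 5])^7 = [0, 10, 2, 4, 12, 13, 3, 7, 8, 9, 6, 11, 5, 1]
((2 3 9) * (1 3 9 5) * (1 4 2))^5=((1 3 5 4 2 9))^5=(1 9 2 4 5 3)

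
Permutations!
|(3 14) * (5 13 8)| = |(3 14)(5 13 8)| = 6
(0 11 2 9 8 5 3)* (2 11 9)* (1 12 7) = (0 9 8 5 3)(1 12 7) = [9, 12, 2, 0, 4, 3, 6, 1, 5, 8, 10, 11, 7]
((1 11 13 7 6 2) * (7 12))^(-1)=(1 2 6 7 12 13 11)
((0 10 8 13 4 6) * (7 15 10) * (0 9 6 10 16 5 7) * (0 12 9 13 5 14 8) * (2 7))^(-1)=(0 10 4 13 6 9 12)(2 5 8 14 16 15 7)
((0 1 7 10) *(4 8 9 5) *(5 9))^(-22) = (0 7)(1 10)(4 5 8)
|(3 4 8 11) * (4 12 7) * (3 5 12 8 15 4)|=|(3 8 11 5 12 7)(4 15)|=6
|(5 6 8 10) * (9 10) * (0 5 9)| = |(0 5 6 8)(9 10)| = 4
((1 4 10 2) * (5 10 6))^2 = ((1 4 6 5 10 2))^2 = (1 6 10)(2 4 5)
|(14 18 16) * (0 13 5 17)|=12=|(0 13 5 17)(14 18 16)|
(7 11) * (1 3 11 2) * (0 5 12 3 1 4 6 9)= [5, 1, 4, 11, 6, 12, 9, 2, 8, 0, 10, 7, 3]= (0 5 12 3 11 7 2 4 6 9)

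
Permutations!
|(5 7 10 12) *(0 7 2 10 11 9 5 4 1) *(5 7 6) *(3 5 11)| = 12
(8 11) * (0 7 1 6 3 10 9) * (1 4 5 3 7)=(0 1 6 7 4 5 3 10 9)(8 11)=[1, 6, 2, 10, 5, 3, 7, 4, 11, 0, 9, 8]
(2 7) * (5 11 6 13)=(2 7)(5 11 6 13)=[0, 1, 7, 3, 4, 11, 13, 2, 8, 9, 10, 6, 12, 5]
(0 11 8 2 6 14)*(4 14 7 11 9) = (0 9 4 14)(2 6 7 11 8) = [9, 1, 6, 3, 14, 5, 7, 11, 2, 4, 10, 8, 12, 13, 0]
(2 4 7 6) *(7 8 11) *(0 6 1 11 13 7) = [6, 11, 4, 3, 8, 5, 2, 1, 13, 9, 10, 0, 12, 7] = (0 6 2 4 8 13 7 1 11)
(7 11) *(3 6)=(3 6)(7 11)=[0, 1, 2, 6, 4, 5, 3, 11, 8, 9, 10, 7]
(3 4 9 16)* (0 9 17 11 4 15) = (0 9 16 3 15)(4 17 11) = [9, 1, 2, 15, 17, 5, 6, 7, 8, 16, 10, 4, 12, 13, 14, 0, 3, 11]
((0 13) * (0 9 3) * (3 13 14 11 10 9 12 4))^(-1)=(0 3 4 12 13 9 10 11 14)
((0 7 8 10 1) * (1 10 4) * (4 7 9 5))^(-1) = ((10)(0 9 5 4 1)(7 8))^(-1) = (10)(0 1 4 5 9)(7 8)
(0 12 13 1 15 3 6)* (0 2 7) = (0 12 13 1 15 3 6 2 7) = [12, 15, 7, 6, 4, 5, 2, 0, 8, 9, 10, 11, 13, 1, 14, 3]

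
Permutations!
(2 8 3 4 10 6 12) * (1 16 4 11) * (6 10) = (1 16 4 6 12 2 8 3 11) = [0, 16, 8, 11, 6, 5, 12, 7, 3, 9, 10, 1, 2, 13, 14, 15, 4]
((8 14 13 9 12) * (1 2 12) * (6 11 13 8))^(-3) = ((1 2 12 6 11 13 9)(8 14))^(-3) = (1 11 2 13 12 9 6)(8 14)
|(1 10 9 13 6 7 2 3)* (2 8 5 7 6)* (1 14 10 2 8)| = 10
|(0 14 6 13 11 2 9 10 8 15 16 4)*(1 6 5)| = 14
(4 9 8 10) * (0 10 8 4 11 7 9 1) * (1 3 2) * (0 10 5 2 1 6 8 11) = (0 5 2 6 8 11 7 9 4 3 1 10) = [5, 10, 6, 1, 3, 2, 8, 9, 11, 4, 0, 7]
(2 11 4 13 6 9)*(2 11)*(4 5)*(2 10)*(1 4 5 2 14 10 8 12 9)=[0, 4, 8, 3, 13, 5, 1, 7, 12, 11, 14, 2, 9, 6, 10]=(1 4 13 6)(2 8 12 9 11)(10 14)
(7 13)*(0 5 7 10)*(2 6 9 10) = (0 5 7 13 2 6 9 10) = [5, 1, 6, 3, 4, 7, 9, 13, 8, 10, 0, 11, 12, 2]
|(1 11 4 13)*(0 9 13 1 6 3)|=|(0 9 13 6 3)(1 11 4)|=15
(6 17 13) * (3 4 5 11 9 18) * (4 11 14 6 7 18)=(3 11 9 4 5 14 6 17 13 7 18)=[0, 1, 2, 11, 5, 14, 17, 18, 8, 4, 10, 9, 12, 7, 6, 15, 16, 13, 3]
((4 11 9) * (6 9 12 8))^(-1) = (4 9 6 8 12 11)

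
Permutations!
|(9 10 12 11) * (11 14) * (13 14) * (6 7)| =6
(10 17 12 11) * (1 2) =(1 2)(10 17 12 11) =[0, 2, 1, 3, 4, 5, 6, 7, 8, 9, 17, 10, 11, 13, 14, 15, 16, 12]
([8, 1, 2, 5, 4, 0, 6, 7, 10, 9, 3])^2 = [10, 1, 2, 0, 4, 8, 6, 7, 3, 9, 5]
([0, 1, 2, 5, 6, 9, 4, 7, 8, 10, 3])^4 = (10)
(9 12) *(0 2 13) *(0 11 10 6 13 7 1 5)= (0 2 7 1 5)(6 13 11 10)(9 12)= [2, 5, 7, 3, 4, 0, 13, 1, 8, 12, 6, 10, 9, 11]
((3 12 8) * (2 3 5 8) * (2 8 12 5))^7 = ((2 3 5 12 8))^7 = (2 5 8 3 12)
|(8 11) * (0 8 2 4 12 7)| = |(0 8 11 2 4 12 7)| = 7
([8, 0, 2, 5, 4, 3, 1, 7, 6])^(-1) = [1, 6, 2, 5, 4, 3, 8, 7, 0]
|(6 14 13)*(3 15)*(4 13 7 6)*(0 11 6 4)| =14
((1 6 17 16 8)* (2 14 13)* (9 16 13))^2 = (1 17 2 9 8 6 13 14 16)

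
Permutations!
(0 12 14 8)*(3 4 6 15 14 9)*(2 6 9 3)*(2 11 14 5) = (0 12 3 4 9 11 14 8)(2 6 15 5) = [12, 1, 6, 4, 9, 2, 15, 7, 0, 11, 10, 14, 3, 13, 8, 5]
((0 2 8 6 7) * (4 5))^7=((0 2 8 6 7)(4 5))^7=(0 8 7 2 6)(4 5)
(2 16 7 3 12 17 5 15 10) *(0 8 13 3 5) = (0 8 13 3 12 17)(2 16 7 5 15 10) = [8, 1, 16, 12, 4, 15, 6, 5, 13, 9, 2, 11, 17, 3, 14, 10, 7, 0]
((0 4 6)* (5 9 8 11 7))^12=(5 8 7 9 11)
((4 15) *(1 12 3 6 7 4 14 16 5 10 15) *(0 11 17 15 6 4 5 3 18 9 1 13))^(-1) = ((0 11 17 15 14 16 3 4 13)(1 12 18 9)(5 10 6 7))^(-1) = (0 13 4 3 16 14 15 17 11)(1 9 18 12)(5 7 6 10)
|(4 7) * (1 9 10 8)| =|(1 9 10 8)(4 7)| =4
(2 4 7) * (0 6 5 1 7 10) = [6, 7, 4, 3, 10, 1, 5, 2, 8, 9, 0] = (0 6 5 1 7 2 4 10)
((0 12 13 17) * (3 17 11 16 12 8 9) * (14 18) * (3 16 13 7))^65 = (0 8 9 16 12 7 3 17)(11 13)(14 18)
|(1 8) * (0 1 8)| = 2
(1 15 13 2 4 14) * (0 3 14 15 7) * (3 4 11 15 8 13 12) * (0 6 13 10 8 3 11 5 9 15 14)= (0 4 3)(1 7 6 13 2 5 9 15 12 11 14)(8 10)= [4, 7, 5, 0, 3, 9, 13, 6, 10, 15, 8, 14, 11, 2, 1, 12]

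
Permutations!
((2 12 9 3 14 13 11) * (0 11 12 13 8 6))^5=(0 9)(2 14)(3 11)(6 12)(8 13)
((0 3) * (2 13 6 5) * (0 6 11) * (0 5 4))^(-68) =((0 3 6 4)(2 13 11 5))^(-68) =(13)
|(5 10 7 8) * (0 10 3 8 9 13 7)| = 6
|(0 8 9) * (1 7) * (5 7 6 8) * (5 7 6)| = 7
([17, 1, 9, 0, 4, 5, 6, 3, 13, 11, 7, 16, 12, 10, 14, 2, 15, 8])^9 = [8, 1, 15, 17, 4, 5, 6, 0, 10, 2, 3, 9, 12, 7, 14, 16, 11, 13]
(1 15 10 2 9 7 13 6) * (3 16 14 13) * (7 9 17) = [0, 15, 17, 16, 4, 5, 1, 3, 8, 9, 2, 11, 12, 6, 13, 10, 14, 7] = (1 15 10 2 17 7 3 16 14 13 6)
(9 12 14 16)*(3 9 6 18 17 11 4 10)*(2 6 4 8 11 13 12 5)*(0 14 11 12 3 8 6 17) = (0 14 16 4 10 8 12 11 6 18)(2 17 13 3 9 5) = [14, 1, 17, 9, 10, 2, 18, 7, 12, 5, 8, 6, 11, 3, 16, 15, 4, 13, 0]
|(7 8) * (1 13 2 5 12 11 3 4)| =|(1 13 2 5 12 11 3 4)(7 8)| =8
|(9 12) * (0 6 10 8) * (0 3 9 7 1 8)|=6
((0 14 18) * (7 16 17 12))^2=(0 18 14)(7 17)(12 16)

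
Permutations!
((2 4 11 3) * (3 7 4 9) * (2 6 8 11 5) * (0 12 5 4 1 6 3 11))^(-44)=(0 7 5 6 9)(1 2 8 11 12)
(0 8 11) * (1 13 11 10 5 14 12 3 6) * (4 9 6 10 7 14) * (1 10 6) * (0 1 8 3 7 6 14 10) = [3, 13, 2, 14, 9, 4, 0, 10, 6, 8, 5, 1, 7, 11, 12] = (0 3 14 12 7 10 5 4 9 8 6)(1 13 11)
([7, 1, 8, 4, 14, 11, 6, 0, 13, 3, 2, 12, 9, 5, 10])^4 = (2 11 4 8 12 14 13 9 10 5 3)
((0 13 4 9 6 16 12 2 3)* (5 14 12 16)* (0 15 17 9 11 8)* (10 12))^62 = (0 4 8 13 11)(2 15 9 5 10)(3 17 6 14 12)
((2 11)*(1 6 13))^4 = (1 6 13)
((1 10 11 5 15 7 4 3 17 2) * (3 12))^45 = (1 10 11 5 15 7 4 12 3 17 2)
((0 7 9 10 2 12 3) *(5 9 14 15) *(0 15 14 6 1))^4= ((0 7 6 1)(2 12 3 15 5 9 10))^4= (2 5 12 9 3 10 15)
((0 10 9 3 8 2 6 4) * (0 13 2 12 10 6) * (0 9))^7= ((0 6 4 13 2 9 3 8 12 10))^7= (0 8 2 6 12 9 4 10 3 13)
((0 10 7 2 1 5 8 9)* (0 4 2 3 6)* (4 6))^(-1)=(0 6 9 8 5 1 2 4 3 7 10)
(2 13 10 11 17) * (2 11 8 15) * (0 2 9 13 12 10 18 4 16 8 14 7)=(0 2 12 10 14 7)(4 16 8 15 9 13 18)(11 17)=[2, 1, 12, 3, 16, 5, 6, 0, 15, 13, 14, 17, 10, 18, 7, 9, 8, 11, 4]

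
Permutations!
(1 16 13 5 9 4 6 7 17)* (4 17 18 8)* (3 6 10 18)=[0, 16, 2, 6, 10, 9, 7, 3, 4, 17, 18, 11, 12, 5, 14, 15, 13, 1, 8]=(1 16 13 5 9 17)(3 6 7)(4 10 18 8)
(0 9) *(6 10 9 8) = (0 8 6 10 9) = [8, 1, 2, 3, 4, 5, 10, 7, 6, 0, 9]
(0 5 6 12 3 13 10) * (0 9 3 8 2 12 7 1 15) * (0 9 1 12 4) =(0 5 6 7 12 8 2 4)(1 15 9 3 13 10) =[5, 15, 4, 13, 0, 6, 7, 12, 2, 3, 1, 11, 8, 10, 14, 9]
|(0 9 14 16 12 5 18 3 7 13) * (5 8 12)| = |(0 9 14 16 5 18 3 7 13)(8 12)| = 18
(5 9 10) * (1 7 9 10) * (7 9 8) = (1 9)(5 10)(7 8) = [0, 9, 2, 3, 4, 10, 6, 8, 7, 1, 5]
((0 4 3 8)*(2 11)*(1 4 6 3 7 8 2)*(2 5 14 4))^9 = ((0 6 3 5 14 4 7 8)(1 2 11))^9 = (0 6 3 5 14 4 7 8)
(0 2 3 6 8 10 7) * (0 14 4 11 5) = (0 2 3 6 8 10 7 14 4 11 5) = [2, 1, 3, 6, 11, 0, 8, 14, 10, 9, 7, 5, 12, 13, 4]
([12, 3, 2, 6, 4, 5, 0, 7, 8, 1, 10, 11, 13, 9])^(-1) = (0 6 3 1 9 13 12)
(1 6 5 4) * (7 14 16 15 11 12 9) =(1 6 5 4)(7 14 16 15 11 12 9) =[0, 6, 2, 3, 1, 4, 5, 14, 8, 7, 10, 12, 9, 13, 16, 11, 15]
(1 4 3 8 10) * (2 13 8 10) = (1 4 3 10)(2 13 8) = [0, 4, 13, 10, 3, 5, 6, 7, 2, 9, 1, 11, 12, 8]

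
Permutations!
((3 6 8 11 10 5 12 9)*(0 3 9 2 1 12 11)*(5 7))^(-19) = ((0 3 6 8)(1 12 2)(5 11 10 7))^(-19) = (0 3 6 8)(1 2 12)(5 11 10 7)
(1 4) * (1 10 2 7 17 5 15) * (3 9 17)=(1 4 10 2 7 3 9 17 5 15)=[0, 4, 7, 9, 10, 15, 6, 3, 8, 17, 2, 11, 12, 13, 14, 1, 16, 5]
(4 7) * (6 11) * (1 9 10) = (1 9 10)(4 7)(6 11) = [0, 9, 2, 3, 7, 5, 11, 4, 8, 10, 1, 6]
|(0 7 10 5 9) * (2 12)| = 10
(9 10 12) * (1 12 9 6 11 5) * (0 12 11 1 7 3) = (0 12 6 1 11 5 7 3)(9 10) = [12, 11, 2, 0, 4, 7, 1, 3, 8, 10, 9, 5, 6]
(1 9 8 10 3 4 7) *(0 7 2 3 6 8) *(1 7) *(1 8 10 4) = [8, 9, 3, 1, 2, 5, 10, 7, 4, 0, 6] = (0 8 4 2 3 1 9)(6 10)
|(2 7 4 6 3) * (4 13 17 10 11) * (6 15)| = 10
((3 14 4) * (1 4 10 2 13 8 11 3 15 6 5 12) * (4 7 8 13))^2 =((1 7 8 11 3 14 10 2 4 15 6 5 12))^2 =(1 8 3 10 4 6 12 7 11 14 2 15 5)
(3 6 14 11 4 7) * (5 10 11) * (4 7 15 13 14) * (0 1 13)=[1, 13, 2, 6, 15, 10, 4, 3, 8, 9, 11, 7, 12, 14, 5, 0]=(0 1 13 14 5 10 11 7 3 6 4 15)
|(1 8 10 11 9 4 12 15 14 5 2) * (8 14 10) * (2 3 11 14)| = |(1 2)(3 11 9 4 12 15 10 14 5)| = 18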